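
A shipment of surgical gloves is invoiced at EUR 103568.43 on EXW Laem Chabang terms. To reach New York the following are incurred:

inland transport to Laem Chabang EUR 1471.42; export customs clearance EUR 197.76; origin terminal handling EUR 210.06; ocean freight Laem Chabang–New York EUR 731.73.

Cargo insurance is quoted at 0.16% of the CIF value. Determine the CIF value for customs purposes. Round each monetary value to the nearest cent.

Let C be the CIF value. C = EXW price + pre-shipment costs + freight + 0.16% × C
C − 0.16% × C = 103568.43 + 1471.42 + 197.76 + 210.06 + 731.73
0.9984 × C = 106179.40
C = 106179.40 / 0.9984 = 106349.56
Insurance premium = 0.16% × 106349.56 = 170.16

CIF value: EUR 106349.56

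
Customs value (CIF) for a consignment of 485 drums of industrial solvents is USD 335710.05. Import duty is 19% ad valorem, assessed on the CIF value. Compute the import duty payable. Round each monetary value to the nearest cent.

Import duty: USD 63784.91

Import duty = 335710.05 × 19% = 63784.91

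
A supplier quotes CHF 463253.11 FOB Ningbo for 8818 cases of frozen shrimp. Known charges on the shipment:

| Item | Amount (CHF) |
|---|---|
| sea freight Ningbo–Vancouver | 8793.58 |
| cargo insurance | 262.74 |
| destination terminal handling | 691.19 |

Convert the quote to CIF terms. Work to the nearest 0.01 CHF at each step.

Not relevant to the conversion: destination terminal — on the buyer under both terms; not part of either seller's price.
From FOB to CIF, the seller additionally bears: freight, insurance.
CIF price = 463253.11 + 8793.58 + 262.74 = 472309.43

CIF price: CHF 472309.43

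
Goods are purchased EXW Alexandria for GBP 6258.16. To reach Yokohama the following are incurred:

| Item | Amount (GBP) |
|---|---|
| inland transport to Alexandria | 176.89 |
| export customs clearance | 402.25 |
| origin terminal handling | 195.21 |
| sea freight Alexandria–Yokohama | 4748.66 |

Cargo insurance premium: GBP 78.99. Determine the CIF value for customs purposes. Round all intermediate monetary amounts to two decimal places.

CIF value: GBP 11860.16

CIF = EXW price + pre-shipment costs + freight + insurance
CIF = 6258.16 + 176.89 + 402.25 + 195.21 + 4748.66 + 78.99 = 11860.16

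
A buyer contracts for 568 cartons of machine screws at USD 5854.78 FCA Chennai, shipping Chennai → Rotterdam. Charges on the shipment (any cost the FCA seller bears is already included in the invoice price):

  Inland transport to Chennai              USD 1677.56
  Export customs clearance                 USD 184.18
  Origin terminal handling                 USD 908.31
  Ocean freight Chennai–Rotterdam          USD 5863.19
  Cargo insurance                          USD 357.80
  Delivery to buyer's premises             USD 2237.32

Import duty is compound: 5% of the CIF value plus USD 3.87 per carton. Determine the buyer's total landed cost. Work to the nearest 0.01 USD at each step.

FCA: the seller delivers export-cleared goods to the carrier; the buyer bears costs from that point.
Already in the invoice (seller's account under FCA): inland to port, export clearance — exclude.
CIF value = FCA price + origin terminal + freight + insurance = 5854.78 + 908.31 + 5863.19 + 357.80 = 12984.08
Ad valorem component: 12984.08 × 5% = 649.20
Specific component: 568 × 3.87 = 2198.16
Import duty = 649.20 + 2198.16 = 2847.36
Buyer bears: origin terminal 908.31 + freight 5863.19 + insurance 357.80 + delivery 2237.32 + duty 2847.36 = 12213.98
Landed cost = invoice 5854.78 + 12213.98 = 18068.76

Total landed cost: USD 18068.76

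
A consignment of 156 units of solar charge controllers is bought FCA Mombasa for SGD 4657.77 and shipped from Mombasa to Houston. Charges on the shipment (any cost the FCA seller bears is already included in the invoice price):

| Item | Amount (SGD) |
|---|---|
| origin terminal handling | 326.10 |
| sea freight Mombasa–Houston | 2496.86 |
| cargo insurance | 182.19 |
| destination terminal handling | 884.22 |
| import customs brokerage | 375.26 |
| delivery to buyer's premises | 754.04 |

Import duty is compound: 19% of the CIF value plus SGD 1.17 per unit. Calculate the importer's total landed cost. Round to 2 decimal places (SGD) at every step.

Total landed cost: SGD 11314.91

FCA: the seller delivers export-cleared goods to the carrier; the buyer bears costs from that point.
CIF value = FCA price + origin terminal + freight + insurance = 4657.77 + 326.10 + 2496.86 + 182.19 = 7662.92
Ad valorem component: 7662.92 × 19% = 1455.95
Specific component: 156 × 1.17 = 182.52
Import duty = 1455.95 + 182.52 = 1638.47
Buyer bears: origin terminal 326.10 + freight 2496.86 + insurance 182.19 + destination terminal 884.22 + brokerage 375.26 + delivery 754.04 + duty 1638.47 = 6657.14
Landed cost = invoice 4657.77 + 6657.14 = 11314.91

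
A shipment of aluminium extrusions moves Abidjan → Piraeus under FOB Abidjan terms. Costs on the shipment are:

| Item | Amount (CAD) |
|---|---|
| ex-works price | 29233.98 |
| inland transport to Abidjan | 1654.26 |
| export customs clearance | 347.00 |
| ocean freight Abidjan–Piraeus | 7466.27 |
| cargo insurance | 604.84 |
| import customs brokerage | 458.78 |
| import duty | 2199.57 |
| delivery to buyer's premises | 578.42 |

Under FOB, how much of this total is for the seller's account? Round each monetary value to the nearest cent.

FOB: the seller bears costs until goods are on board at the origin port; the buyer bears freight, insurance and all costs thereafter.
Seller's account: goods 29233.98 + inland to port 1654.26 + export clearance 347.00 = 31235.24
Buyer's account: freight 7466.27 + insurance 604.84 + brokerage 458.78 + duty 2199.57 + delivery 578.42 = 11307.88

Seller's account: CAD 31235.24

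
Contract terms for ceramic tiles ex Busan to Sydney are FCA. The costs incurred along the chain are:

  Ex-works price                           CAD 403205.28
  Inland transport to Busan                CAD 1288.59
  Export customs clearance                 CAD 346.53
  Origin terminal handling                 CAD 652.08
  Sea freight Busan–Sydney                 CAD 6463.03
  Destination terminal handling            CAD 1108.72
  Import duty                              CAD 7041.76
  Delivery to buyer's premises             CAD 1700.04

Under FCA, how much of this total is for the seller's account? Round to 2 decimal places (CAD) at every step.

FCA: the seller delivers export-cleared goods to the carrier; the buyer bears costs from that point.
Seller's account: goods 403205.28 + inland to port 1288.59 + export clearance 346.53 = 404840.40
Buyer's account: origin terminal 652.08 + freight 6463.03 + destination terminal 1108.72 + duty 7041.76 + delivery 1700.04 = 16965.63

Seller's account: CAD 404840.40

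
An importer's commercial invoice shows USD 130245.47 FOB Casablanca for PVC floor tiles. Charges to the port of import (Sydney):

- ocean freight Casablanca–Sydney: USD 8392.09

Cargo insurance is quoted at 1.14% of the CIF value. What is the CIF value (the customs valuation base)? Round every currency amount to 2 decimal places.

CIF value: USD 140236.25

Let C be the CIF value. C = FOB price + freight + 1.14% × C
C − 1.14% × C = 130245.47 + 8392.09
0.9886 × C = 138637.56
C = 138637.56 / 0.9886 = 140236.25
Insurance premium = 1.14% × 140236.25 = 1598.69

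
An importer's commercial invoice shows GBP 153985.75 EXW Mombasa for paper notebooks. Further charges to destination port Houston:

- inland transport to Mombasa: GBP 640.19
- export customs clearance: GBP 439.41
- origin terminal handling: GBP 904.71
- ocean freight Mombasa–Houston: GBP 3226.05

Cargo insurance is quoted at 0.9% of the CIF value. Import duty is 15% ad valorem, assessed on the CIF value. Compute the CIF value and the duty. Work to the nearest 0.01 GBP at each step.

Let C be the CIF value. C = EXW price + pre-shipment costs + freight + 0.9% × C
C − 0.9% × C = 153985.75 + 640.19 + 439.41 + 904.71 + 3226.05
0.991 × C = 159196.11
C = 159196.11 / 0.991 = 160641.89
Insurance premium = 0.9% × 160641.89 = 1445.78
Import duty = 160641.89 × 15% = 24096.28

CIF value: GBP 160641.89; import duty: GBP 24096.28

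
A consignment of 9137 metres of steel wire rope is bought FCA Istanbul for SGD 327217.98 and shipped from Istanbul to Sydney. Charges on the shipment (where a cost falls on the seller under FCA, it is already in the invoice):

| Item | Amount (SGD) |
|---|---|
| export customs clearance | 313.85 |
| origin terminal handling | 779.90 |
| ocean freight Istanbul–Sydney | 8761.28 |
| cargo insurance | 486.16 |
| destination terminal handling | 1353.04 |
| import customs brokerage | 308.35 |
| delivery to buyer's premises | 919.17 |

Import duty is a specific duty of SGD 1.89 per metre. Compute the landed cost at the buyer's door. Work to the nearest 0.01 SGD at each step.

FCA: the seller delivers export-cleared goods to the carrier; the buyer bears costs from that point.
Already in the invoice (seller's account under FCA): export clearance — exclude.
CIF value = FCA price + origin terminal + freight + insurance = 327217.98 + 779.90 + 8761.28 + 486.16 = 337245.32
Import duty = 9137 × 1.89 = 17268.93
Buyer bears: origin terminal 779.90 + freight 8761.28 + insurance 486.16 + destination terminal 1353.04 + brokerage 308.35 + delivery 919.17 + duty 17268.93 = 29876.83
Landed cost = invoice 327217.98 + 29876.83 = 357094.81

Total landed cost: SGD 357094.81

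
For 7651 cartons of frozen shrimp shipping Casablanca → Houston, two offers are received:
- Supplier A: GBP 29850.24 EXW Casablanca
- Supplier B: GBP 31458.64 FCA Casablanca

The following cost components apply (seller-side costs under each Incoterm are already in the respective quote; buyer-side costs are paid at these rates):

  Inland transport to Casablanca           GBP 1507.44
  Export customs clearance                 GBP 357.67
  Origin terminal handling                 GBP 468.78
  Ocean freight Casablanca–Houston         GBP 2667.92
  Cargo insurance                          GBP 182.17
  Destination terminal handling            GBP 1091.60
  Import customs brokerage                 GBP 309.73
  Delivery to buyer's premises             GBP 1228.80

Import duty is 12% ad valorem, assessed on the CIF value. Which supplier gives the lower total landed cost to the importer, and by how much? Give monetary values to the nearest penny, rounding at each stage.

Supplier A (EXW):
CIF value = EXW price + inland to port + export clearance + origin terminal + freight + insurance = 29850.24 + 1507.44 + 357.67 + 468.78 + 2667.92 + 182.17 = 35034.22
Import duty = 35034.22 × 12% = 4204.11
Buyer bears (A): 1507.44 + 357.67 + 468.78 + 2667.92 + 182.17 + 1091.60 + 309.73 + 1228.80 = 7814.11
Landed cost (A) = invoice 29850.24 + 7814.11 + duty 4204.11 = 41868.46
Supplier B (FCA):
CIF value = FCA price + origin terminal + freight + insurance = 31458.64 + 468.78 + 2667.92 + 182.17 = 34777.51
Import duty = 34777.51 × 12% = 4173.30
Buyer bears (B): 468.78 + 2667.92 + 182.17 + 1091.60 + 309.73 + 1228.80 = 5949.00
Landed cost (B) = invoice 31458.64 + 5949.00 + duty 4173.30 = 41580.94
Difference = |41868.46 − 41580.94| = 287.52

Supplier B is cheaper by GBP 287.52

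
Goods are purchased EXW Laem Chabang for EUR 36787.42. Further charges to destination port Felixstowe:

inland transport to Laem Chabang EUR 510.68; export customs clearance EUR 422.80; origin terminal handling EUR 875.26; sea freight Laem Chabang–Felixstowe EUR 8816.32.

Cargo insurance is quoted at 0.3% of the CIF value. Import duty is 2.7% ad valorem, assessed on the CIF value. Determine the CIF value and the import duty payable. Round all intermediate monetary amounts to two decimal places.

CIF value: EUR 47555.15; import duty: EUR 1283.99

Let C be the CIF value. C = EXW price + pre-shipment costs + freight + 0.3% × C
C − 0.3% × C = 36787.42 + 510.68 + 422.80 + 875.26 + 8816.32
0.997 × C = 47412.48
C = 47412.48 / 0.997 = 47555.15
Insurance premium = 0.3% × 47555.15 = 142.67
Import duty = 47555.15 × 2.7% = 1283.99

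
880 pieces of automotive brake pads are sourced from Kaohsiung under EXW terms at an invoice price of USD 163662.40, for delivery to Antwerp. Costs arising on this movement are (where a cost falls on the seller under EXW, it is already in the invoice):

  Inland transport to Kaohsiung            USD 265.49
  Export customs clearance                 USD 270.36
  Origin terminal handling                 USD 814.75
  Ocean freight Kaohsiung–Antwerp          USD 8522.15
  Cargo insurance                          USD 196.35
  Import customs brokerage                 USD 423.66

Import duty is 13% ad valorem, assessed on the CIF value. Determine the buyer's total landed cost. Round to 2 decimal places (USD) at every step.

Total landed cost: USD 196740.26

EXW: the seller makes goods available at their premises; the buyer bears all onward costs.
CIF value = EXW price + inland to port + export clearance + origin terminal + freight + insurance = 163662.40 + 265.49 + 270.36 + 814.75 + 8522.15 + 196.35 = 173731.50
Import duty = 173731.50 × 13% = 22585.10
Buyer bears: inland to port 265.49 + export clearance 270.36 + origin terminal 814.75 + freight 8522.15 + insurance 196.35 + brokerage 423.66 + duty 22585.10 = 33077.86
Landed cost = invoice 163662.40 + 33077.86 = 196740.26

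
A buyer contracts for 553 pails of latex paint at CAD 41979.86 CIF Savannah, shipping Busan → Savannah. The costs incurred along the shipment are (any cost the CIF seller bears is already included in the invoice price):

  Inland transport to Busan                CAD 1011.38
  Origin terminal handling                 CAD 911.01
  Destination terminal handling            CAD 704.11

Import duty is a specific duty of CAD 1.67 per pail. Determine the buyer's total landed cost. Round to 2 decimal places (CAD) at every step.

CIF: the seller pays costs through ocean freight and marine insurance to the destination port.
Already in the invoice (seller's account under CIF): inland to port, origin terminal — exclude.
The CIF price already equals the CIF value: 41979.86
Import duty = 553 × 1.67 = 923.51
Buyer bears: destination terminal 704.11 + duty 923.51 = 1627.62
Landed cost = invoice 41979.86 + 1627.62 = 43607.48

Total landed cost: CAD 43607.48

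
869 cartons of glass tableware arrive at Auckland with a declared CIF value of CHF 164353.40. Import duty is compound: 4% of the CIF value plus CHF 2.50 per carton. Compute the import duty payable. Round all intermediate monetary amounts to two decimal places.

Import duty: CHF 8746.64

Ad valorem component: 164353.40 × 4% = 6574.14
Specific component: 869 × 2.50 = 2172.50
Import duty = 6574.14 + 2172.50 = 8746.64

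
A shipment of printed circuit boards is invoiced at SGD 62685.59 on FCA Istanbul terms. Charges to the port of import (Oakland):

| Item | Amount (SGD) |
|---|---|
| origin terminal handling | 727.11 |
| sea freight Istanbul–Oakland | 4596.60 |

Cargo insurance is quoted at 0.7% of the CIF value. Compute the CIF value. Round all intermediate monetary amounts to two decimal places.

CIF value: SGD 68488.72

Let C be the CIF value. C = FCA price + pre-shipment costs + freight + 0.7% × C
C − 0.7% × C = 62685.59 + 727.11 + 4596.60
0.993 × C = 68009.30
C = 68009.30 / 0.993 = 68488.72
Insurance premium = 0.7% × 68488.72 = 479.42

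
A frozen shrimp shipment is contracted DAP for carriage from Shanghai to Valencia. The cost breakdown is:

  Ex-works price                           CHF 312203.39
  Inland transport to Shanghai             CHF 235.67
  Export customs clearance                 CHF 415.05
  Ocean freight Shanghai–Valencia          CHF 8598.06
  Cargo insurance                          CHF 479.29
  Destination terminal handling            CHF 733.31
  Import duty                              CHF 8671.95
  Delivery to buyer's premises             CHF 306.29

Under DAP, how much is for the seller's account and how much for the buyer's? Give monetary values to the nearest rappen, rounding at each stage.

DAP: the seller bears all costs to the named destination except import duty and clearance.
Seller's account: goods 312203.39 + inland to port 235.67 + export clearance 415.05 + freight 8598.06 + insurance 479.29 + destination terminal 733.31 + delivery 306.29 = 322971.06
Buyer's account: duty 8671.95 = 8671.95

Seller: CHF 322971.06; buyer: CHF 8671.95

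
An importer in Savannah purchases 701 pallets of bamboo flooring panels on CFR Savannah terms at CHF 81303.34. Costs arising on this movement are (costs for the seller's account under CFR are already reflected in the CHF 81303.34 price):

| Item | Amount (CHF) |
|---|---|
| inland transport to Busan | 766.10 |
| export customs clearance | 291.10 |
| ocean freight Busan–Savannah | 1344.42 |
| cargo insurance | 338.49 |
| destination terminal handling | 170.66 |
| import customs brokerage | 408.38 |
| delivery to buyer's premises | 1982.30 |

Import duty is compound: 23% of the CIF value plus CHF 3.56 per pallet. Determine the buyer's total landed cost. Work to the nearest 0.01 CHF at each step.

CFR: the seller pays costs through ocean freight to the destination port, but not insurance.
Already in the invoice (seller's account under CFR): inland to port, export clearance, freight — exclude.
CIF value = CFR price + insurance = 81303.34 + 338.49 = 81641.83
Ad valorem component: 81641.83 × 23% = 18777.62
Specific component: 701 × 3.56 = 2495.56
Import duty = 18777.62 + 2495.56 = 21273.18
Buyer bears: insurance 338.49 + destination terminal 170.66 + brokerage 408.38 + delivery 1982.30 + duty 21273.18 = 24173.01
Landed cost = invoice 81303.34 + 24173.01 = 105476.35

Total landed cost: CHF 105476.35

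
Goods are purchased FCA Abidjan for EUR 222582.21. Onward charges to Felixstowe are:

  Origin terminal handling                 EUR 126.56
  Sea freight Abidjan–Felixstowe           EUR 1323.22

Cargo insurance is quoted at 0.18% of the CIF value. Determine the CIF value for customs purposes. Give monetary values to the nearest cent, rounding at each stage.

Let C be the CIF value. C = FCA price + pre-shipment costs + freight + 0.18% × C
C − 0.18% × C = 222582.21 + 126.56 + 1323.22
0.9982 × C = 224031.99
C = 224031.99 / 0.9982 = 224435.97
Insurance premium = 0.18% × 224435.97 = 403.98

CIF value: EUR 224435.97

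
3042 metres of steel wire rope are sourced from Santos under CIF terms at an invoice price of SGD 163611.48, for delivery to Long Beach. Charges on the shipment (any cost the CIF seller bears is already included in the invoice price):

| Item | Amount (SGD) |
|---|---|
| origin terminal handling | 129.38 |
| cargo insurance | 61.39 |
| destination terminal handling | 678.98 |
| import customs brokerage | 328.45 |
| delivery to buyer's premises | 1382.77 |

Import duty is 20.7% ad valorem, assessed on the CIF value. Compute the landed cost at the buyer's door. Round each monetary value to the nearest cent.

Total landed cost: SGD 199869.26

CIF: the seller pays costs through ocean freight and marine insurance to the destination port.
Already in the invoice (seller's account under CIF): origin terminal, insurance — exclude.
The CIF price already equals the CIF value: 163611.48
Import duty = 163611.48 × 20.7% = 33867.58
Buyer bears: destination terminal 678.98 + brokerage 328.45 + delivery 1382.77 + duty 33867.58 = 36257.78
Landed cost = invoice 163611.48 + 36257.78 = 199869.26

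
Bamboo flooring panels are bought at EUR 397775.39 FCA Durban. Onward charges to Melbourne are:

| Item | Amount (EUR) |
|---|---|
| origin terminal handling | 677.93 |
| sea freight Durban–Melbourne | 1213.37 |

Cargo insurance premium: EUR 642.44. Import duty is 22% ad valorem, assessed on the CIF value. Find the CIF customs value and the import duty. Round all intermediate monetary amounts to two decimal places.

CIF = FCA price + pre-shipment costs + freight + insurance
CIF = 397775.39 + 677.93 + 1213.37 + 642.44 = 400309.13
Import duty = 400309.13 × 22% = 88068.01

CIF value: EUR 400309.13; import duty: EUR 88068.01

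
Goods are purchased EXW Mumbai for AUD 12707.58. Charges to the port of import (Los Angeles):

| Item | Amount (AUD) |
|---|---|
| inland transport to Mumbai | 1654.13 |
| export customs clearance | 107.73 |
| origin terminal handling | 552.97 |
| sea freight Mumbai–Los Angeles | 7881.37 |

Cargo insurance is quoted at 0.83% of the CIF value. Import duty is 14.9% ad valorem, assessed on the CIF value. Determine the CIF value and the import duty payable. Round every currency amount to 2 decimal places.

Let C be the CIF value. C = EXW price + pre-shipment costs + freight + 0.83% × C
C − 0.83% × C = 12707.58 + 1654.13 + 107.73 + 552.97 + 7881.37
0.9917 × C = 22903.78
C = 22903.78 / 0.9917 = 23095.47
Insurance premium = 0.83% × 23095.47 = 191.69
Import duty = 23095.47 × 14.9% = 3441.23

CIF value: AUD 23095.47; import duty: AUD 3441.23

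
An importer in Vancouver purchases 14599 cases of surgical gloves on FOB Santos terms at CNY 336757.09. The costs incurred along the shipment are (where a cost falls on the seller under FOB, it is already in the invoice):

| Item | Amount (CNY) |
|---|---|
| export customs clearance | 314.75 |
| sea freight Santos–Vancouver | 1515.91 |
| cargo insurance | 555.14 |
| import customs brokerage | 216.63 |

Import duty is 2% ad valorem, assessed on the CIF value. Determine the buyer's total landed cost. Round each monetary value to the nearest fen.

FOB: the seller bears costs until goods are on board at the origin port; the buyer bears freight, insurance and all costs thereafter.
Already in the invoice (seller's account under FOB): export clearance — exclude.
CIF value = FOB price + freight + insurance = 336757.09 + 1515.91 + 555.14 = 338828.14
Import duty = 338828.14 × 2% = 6776.56
Buyer bears: freight 1515.91 + insurance 555.14 + brokerage 216.63 + duty 6776.56 = 9064.24
Landed cost = invoice 336757.09 + 9064.24 = 345821.33

Total landed cost: CNY 345821.33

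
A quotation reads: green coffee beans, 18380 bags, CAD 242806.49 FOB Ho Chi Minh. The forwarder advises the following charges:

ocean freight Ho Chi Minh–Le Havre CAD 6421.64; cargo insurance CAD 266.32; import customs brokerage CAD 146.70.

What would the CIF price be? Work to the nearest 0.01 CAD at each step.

Not relevant to the conversion: brokerage — on the buyer under both terms; not part of either seller's price.
From FOB to CIF, the seller additionally bears: freight, insurance.
CIF price = 242806.49 + 6421.64 + 266.32 = 249494.45

CIF price: CAD 249494.45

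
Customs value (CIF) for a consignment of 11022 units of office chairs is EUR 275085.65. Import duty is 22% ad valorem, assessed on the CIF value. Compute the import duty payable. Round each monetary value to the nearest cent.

Import duty: EUR 60518.84

Import duty = 275085.65 × 22% = 60518.84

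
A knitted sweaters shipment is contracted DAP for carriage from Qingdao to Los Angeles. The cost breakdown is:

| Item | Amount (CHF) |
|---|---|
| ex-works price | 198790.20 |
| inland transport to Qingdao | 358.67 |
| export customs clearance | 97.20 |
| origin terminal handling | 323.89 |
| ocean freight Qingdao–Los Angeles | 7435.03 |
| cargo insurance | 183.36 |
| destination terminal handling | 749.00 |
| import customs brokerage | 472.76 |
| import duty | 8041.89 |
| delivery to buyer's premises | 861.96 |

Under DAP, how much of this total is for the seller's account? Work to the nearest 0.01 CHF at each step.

Seller's account: CHF 208799.31

DAP: the seller bears all costs to the named destination except import duty and clearance.
Seller's account: goods 198790.20 + inland to port 358.67 + export clearance 97.20 + origin terminal 323.89 + freight 7435.03 + insurance 183.36 + destination terminal 749.00 + delivery 861.96 = 208799.31
Buyer's account: brokerage 472.76 + duty 8041.89 = 8514.65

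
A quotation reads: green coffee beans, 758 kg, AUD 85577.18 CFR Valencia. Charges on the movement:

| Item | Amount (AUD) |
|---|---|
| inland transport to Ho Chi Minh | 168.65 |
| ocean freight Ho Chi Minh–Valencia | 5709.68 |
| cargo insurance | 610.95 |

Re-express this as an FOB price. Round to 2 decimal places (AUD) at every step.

FOB price: AUD 79867.50

Not relevant to the conversion: inland to port — on the seller under both CFR and FOB; already in the CFR price and stays in the FOB price. insurance — on the buyer under both terms; not part of either seller's price.
From CFR to FOB, the seller no longer bears: freight.
FOB price = 85577.18 − 5709.68 = 79867.50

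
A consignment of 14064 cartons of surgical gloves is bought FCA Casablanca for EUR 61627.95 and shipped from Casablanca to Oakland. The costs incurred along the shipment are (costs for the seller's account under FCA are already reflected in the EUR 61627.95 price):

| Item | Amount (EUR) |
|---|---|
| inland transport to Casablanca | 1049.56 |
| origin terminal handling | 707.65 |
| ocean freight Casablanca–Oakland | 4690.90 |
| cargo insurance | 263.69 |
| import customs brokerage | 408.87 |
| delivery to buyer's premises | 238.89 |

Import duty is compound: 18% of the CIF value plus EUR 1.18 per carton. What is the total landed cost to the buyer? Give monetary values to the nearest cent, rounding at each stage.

FCA: the seller delivers export-cleared goods to the carrier; the buyer bears costs from that point.
Already in the invoice (seller's account under FCA): inland to port — exclude.
CIF value = FCA price + origin terminal + freight + insurance = 61627.95 + 707.65 + 4690.90 + 263.69 = 67290.19
Ad valorem component: 67290.19 × 18% = 12112.23
Specific component: 14064 × 1.18 = 16595.52
Import duty = 12112.23 + 16595.52 = 28707.75
Buyer bears: origin terminal 707.65 + freight 4690.90 + insurance 263.69 + brokerage 408.87 + delivery 238.89 + duty 28707.75 = 35017.75
Landed cost = invoice 61627.95 + 35017.75 = 96645.70

Total landed cost: EUR 96645.70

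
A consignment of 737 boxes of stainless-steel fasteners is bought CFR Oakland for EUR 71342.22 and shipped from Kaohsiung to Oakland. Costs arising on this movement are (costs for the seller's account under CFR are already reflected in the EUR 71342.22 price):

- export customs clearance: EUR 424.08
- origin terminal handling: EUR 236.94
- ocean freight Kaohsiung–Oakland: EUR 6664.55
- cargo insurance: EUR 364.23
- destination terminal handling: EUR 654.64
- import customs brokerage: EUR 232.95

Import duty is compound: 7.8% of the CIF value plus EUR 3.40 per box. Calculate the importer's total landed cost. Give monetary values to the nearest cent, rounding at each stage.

Total landed cost: EUR 80692.94

CFR: the seller pays costs through ocean freight to the destination port, but not insurance.
Already in the invoice (seller's account under CFR): export clearance, origin terminal, freight — exclude.
CIF value = CFR price + insurance = 71342.22 + 364.23 = 71706.45
Ad valorem component: 71706.45 × 7.8% = 5593.10
Specific component: 737 × 3.40 = 2505.80
Import duty = 5593.10 + 2505.80 = 8098.90
Buyer bears: insurance 364.23 + destination terminal 654.64 + brokerage 232.95 + duty 8098.90 = 9350.72
Landed cost = invoice 71342.22 + 9350.72 = 80692.94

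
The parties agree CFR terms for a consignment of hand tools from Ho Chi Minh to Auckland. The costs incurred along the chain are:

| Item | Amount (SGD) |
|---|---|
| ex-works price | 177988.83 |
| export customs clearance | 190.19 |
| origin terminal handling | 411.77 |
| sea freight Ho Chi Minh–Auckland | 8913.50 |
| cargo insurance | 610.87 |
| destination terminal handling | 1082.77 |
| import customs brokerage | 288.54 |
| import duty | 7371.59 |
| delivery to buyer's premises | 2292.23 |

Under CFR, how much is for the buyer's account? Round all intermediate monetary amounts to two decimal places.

Buyer's account: SGD 11646.00

CFR: the seller pays costs through ocean freight to the destination port, but not insurance.
Seller's account: goods 177988.83 + export clearance 190.19 + origin terminal 411.77 + freight 8913.50 = 187504.29
Buyer's account: insurance 610.87 + destination terminal 1082.77 + brokerage 288.54 + duty 7371.59 + delivery 2292.23 = 11646.00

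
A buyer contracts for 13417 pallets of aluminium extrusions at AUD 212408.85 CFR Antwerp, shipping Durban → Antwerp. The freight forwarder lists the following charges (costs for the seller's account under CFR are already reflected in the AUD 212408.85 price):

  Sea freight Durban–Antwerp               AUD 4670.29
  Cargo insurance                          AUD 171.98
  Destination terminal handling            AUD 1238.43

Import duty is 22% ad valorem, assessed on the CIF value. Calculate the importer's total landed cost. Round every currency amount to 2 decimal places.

Total landed cost: AUD 260587.04

CFR: the seller pays costs through ocean freight to the destination port, but not insurance.
Already in the invoice (seller's account under CFR): freight — exclude.
CIF value = CFR price + insurance = 212408.85 + 171.98 = 212580.83
Import duty = 212580.83 × 22% = 46767.78
Buyer bears: insurance 171.98 + destination terminal 1238.43 + duty 46767.78 = 48178.19
Landed cost = invoice 212408.85 + 48178.19 = 260587.04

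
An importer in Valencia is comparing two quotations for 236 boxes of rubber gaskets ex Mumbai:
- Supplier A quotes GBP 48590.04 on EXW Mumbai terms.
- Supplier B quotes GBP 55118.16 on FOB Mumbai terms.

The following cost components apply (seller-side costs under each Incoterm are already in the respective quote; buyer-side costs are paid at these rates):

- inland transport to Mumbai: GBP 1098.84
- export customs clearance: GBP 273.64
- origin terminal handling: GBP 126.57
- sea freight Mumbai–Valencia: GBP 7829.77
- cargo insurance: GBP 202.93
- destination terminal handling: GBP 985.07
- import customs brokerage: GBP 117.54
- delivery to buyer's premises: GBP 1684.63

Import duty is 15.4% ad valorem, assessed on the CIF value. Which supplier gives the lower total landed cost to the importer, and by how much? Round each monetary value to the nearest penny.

Supplier A is cheaper by GBP 5803.54

Supplier A (EXW):
CIF value = EXW price + inland to port + export clearance + origin terminal + freight + insurance = 48590.04 + 1098.84 + 273.64 + 126.57 + 7829.77 + 202.93 = 58121.79
Import duty = 58121.79 × 15.4% = 8950.76
Buyer bears (A): 1098.84 + 273.64 + 126.57 + 7829.77 + 202.93 + 985.07 + 117.54 + 1684.63 = 12318.99
Landed cost (A) = invoice 48590.04 + 12318.99 + duty 8950.76 = 69859.79
Supplier B (FOB):
CIF value = FOB price + freight + insurance = 55118.16 + 7829.77 + 202.93 = 63150.86
Import duty = 63150.86 × 15.4% = 9725.23
Buyer bears (B): 7829.77 + 202.93 + 985.07 + 117.54 + 1684.63 = 10819.94
Landed cost (B) = invoice 55118.16 + 10819.94 + duty 9725.23 = 75663.33
Difference = |69859.79 − 75663.33| = 5803.54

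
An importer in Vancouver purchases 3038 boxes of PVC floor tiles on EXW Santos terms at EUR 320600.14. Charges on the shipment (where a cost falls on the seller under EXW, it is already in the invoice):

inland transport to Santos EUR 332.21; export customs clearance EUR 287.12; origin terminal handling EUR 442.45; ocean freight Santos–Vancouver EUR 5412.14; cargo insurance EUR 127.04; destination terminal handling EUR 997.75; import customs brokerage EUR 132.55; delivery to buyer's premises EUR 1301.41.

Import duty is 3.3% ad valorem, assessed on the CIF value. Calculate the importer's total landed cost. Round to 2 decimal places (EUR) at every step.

EXW: the seller makes goods available at their premises; the buyer bears all onward costs.
CIF value = EXW price + inland to port + export clearance + origin terminal + freight + insurance = 320600.14 + 332.21 + 287.12 + 442.45 + 5412.14 + 127.04 = 327201.10
Import duty = 327201.10 × 3.3% = 10797.64
Buyer bears: inland to port 332.21 + export clearance 287.12 + origin terminal 442.45 + freight 5412.14 + insurance 127.04 + destination terminal 997.75 + brokerage 132.55 + delivery 1301.41 + duty 10797.64 = 19830.31
Landed cost = invoice 320600.14 + 19830.31 = 340430.45

Total landed cost: EUR 340430.45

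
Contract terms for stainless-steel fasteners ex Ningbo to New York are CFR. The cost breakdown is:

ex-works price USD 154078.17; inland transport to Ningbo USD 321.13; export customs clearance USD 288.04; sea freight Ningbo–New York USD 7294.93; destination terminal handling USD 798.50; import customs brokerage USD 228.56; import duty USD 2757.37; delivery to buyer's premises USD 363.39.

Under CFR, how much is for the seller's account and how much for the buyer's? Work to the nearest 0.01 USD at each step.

CFR: the seller pays costs through ocean freight to the destination port, but not insurance.
Seller's account: goods 154078.17 + inland to port 321.13 + export clearance 288.04 + freight 7294.93 = 161982.27
Buyer's account: destination terminal 798.50 + brokerage 228.56 + duty 2757.37 + delivery 363.39 = 4147.82

Seller: USD 161982.27; buyer: USD 4147.82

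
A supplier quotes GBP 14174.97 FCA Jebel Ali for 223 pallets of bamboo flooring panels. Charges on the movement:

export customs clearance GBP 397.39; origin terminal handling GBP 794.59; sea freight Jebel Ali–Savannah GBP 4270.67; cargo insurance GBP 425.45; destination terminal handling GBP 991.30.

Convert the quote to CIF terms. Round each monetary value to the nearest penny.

CIF price: GBP 19665.68

Not relevant to the conversion: export clearance — on the seller under both FCA and CIF; already in the FCA price and stays in the CIF price. destination terminal — on the buyer under both terms; not part of either seller's price.
From FCA to CIF, the seller additionally bears: origin terminal, freight, insurance.
CIF price = 14174.97 + 794.59 + 4270.67 + 425.45 = 19665.68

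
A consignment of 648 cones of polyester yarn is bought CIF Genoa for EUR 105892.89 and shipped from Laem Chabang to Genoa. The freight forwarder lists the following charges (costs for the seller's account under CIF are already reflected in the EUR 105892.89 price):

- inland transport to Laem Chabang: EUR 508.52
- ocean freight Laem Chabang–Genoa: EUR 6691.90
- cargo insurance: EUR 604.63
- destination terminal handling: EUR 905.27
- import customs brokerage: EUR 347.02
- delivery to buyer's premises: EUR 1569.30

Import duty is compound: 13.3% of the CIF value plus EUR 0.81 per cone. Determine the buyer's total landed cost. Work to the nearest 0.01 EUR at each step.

Total landed cost: EUR 123323.11

CIF: the seller pays costs through ocean freight and marine insurance to the destination port.
Already in the invoice (seller's account under CIF): inland to port, freight, insurance — exclude.
The CIF price already equals the CIF value: 105892.89
Ad valorem component: 105892.89 × 13.3% = 14083.75
Specific component: 648 × 0.81 = 524.88
Import duty = 14083.75 + 524.88 = 14608.63
Buyer bears: destination terminal 905.27 + brokerage 347.02 + delivery 1569.30 + duty 14608.63 = 17430.22
Landed cost = invoice 105892.89 + 17430.22 = 123323.11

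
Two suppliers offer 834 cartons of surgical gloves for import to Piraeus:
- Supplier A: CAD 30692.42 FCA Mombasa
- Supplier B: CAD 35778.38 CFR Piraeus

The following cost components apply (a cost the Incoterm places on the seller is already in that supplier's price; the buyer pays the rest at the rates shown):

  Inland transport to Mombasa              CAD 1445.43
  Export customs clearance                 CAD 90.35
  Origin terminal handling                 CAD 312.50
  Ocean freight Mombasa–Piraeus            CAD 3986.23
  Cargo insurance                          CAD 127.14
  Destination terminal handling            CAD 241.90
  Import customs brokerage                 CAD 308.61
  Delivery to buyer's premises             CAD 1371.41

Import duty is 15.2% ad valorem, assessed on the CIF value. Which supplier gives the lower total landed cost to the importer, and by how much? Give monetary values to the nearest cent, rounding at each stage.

Supplier A is cheaper by CAD 906.89

Supplier A (FCA):
CIF value = FCA price + origin terminal + freight + insurance = 30692.42 + 312.50 + 3986.23 + 127.14 = 35118.29
Import duty = 35118.29 × 15.2% = 5337.98
Buyer bears (A): 312.50 + 3986.23 + 127.14 + 241.90 + 308.61 + 1371.41 = 6347.79
Landed cost (A) = invoice 30692.42 + 6347.79 + duty 5337.98 = 42378.19
Supplier B (CFR):
CIF value = CFR price + insurance = 35778.38 + 127.14 = 35905.52
Import duty = 35905.52 × 15.2% = 5457.64
Buyer bears (B): 127.14 + 241.90 + 308.61 + 1371.41 = 2049.06
Landed cost (B) = invoice 35778.38 + 2049.06 + duty 5457.64 = 43285.08
Difference = |42378.19 − 43285.08| = 906.89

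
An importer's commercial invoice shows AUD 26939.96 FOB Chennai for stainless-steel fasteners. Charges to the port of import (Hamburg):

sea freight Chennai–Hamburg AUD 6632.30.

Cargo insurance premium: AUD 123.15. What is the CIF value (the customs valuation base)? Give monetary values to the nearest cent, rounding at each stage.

CIF value: AUD 33695.41

CIF = FOB price + freight + insurance
CIF = 26939.96 + 6632.30 + 123.15 = 33695.41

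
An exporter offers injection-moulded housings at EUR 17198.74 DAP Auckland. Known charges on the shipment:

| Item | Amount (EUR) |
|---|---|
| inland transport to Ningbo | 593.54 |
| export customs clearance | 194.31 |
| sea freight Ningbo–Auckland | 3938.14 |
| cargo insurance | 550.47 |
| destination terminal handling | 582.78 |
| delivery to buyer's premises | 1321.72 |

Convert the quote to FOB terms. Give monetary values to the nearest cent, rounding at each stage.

FOB price: EUR 10805.63

Not relevant to the conversion: export clearance, inland to port — on the seller under both DAP and FOB; already in the DAP price and stays in the FOB price.
From DAP to FOB, the seller no longer bears: freight, insurance, destination terminal, delivery.
FOB price = 17198.74 − 3938.14 − 550.47 − 582.78 − 1321.72 = 10805.63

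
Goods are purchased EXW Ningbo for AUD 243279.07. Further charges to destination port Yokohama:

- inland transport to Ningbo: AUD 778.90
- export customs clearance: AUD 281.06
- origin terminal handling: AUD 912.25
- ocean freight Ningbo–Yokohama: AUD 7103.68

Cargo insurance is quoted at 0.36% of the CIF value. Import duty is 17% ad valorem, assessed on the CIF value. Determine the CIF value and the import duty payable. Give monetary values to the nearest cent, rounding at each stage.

Let C be the CIF value. C = EXW price + pre-shipment costs + freight + 0.36% × C
C − 0.36% × C = 243279.07 + 778.90 + 281.06 + 912.25 + 7103.68
0.9964 × C = 252354.96
C = 252354.96 / 0.9964 = 253266.72
Insurance premium = 0.36% × 253266.72 = 911.76
Import duty = 253266.72 × 17% = 43055.34

CIF value: AUD 253266.72; import duty: AUD 43055.34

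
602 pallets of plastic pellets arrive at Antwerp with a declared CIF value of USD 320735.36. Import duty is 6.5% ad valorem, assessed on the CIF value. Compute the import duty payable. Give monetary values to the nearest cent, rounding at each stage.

Import duty: USD 20847.80

Import duty = 320735.36 × 6.5% = 20847.80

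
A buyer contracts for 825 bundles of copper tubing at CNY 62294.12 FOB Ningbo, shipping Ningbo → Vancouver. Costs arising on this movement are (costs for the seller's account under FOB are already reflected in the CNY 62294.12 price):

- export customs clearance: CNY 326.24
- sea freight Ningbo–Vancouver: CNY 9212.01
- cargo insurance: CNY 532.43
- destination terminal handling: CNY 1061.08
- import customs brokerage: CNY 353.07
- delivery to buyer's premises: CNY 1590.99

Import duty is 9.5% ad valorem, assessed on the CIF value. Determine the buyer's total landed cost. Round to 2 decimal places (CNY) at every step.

Total landed cost: CNY 81887.36

FOB: the seller bears costs until goods are on board at the origin port; the buyer bears freight, insurance and all costs thereafter.
Already in the invoice (seller's account under FOB): export clearance — exclude.
CIF value = FOB price + freight + insurance = 62294.12 + 9212.01 + 532.43 = 72038.56
Import duty = 72038.56 × 9.5% = 6843.66
Buyer bears: freight 9212.01 + insurance 532.43 + destination terminal 1061.08 + brokerage 353.07 + delivery 1590.99 + duty 6843.66 = 19593.24
Landed cost = invoice 62294.12 + 19593.24 = 81887.36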